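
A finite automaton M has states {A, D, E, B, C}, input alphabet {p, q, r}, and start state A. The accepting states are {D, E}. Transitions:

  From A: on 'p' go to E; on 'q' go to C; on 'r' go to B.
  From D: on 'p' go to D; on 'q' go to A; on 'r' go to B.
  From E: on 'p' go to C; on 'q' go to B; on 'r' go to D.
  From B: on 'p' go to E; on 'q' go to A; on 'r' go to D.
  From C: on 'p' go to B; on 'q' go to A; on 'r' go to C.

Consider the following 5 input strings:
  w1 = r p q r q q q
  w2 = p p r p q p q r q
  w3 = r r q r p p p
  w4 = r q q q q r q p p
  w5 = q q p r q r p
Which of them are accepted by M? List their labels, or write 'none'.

w5

w1: Trace: A -r-> B -p-> E -q-> B -r-> D -q-> A -q-> C -q-> A  → end A, rejected
w2: Trace: A -p-> E -p-> C -r-> C -p-> B -q-> A -p-> E -q-> B -r-> D -q-> A  → end A, rejected
w3: Trace: A -r-> B -r-> D -q-> A -r-> B -p-> E -p-> C -p-> B  → end B, rejected
w4: Trace: A -r-> B -q-> A -q-> C -q-> A -q-> C -r-> C -q-> A -p-> E -p-> C  → end C, rejected
w5: Trace: A -q-> C -q-> A -p-> E -r-> D -q-> A -r-> B -p-> E  → end E, accepted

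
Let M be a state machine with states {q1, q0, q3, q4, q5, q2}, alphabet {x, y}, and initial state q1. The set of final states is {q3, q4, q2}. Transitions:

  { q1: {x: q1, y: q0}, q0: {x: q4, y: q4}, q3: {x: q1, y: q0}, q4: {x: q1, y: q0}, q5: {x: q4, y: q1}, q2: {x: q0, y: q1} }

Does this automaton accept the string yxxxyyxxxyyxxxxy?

start at q1
read 'y': q1 → q0
read 'x': q0 → q4
read 'x': q4 → q1
read 'x': q1 → q1
read 'y': q1 → q0
read 'y': q0 → q4
read 'x': q4 → q1
read 'x': q1 → q1
read 'x': q1 → q1
read 'y': q1 → q0
read 'y': q0 → q4
read 'x': q4 → q1
read 'x': q1 → q1
read 'x': q1 → q1
read 'x': q1 → q1
read 'y': q1 → q0
End state q0 is not accepting.

No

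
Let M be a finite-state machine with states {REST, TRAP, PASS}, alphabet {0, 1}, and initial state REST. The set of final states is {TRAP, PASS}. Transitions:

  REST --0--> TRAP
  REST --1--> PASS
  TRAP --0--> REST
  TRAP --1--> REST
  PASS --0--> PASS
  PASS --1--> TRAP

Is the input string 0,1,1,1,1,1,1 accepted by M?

Trace: REST -0-> TRAP -1-> REST -1-> PASS -1-> TRAP -1-> REST -1-> PASS -1-> TRAP
End state TRAP is accepting.

Yes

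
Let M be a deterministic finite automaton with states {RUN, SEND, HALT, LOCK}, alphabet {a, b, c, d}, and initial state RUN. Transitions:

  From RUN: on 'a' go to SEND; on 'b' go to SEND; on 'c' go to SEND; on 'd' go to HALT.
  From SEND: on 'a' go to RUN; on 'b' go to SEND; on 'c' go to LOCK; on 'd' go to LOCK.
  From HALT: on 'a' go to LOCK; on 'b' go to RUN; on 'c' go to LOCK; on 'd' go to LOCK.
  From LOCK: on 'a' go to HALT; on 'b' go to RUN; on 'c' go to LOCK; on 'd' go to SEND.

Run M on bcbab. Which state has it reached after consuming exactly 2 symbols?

Trace: RUN -b-> SEND -c-> LOCK
After 2 symbols: LOCK.

LOCK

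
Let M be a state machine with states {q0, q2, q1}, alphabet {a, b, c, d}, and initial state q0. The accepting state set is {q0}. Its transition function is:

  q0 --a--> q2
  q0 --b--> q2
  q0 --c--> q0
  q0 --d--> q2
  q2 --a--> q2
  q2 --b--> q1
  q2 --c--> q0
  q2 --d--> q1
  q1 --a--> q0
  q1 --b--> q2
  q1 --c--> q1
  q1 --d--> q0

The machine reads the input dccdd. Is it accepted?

Trace: q0 -d-> q2 -c-> q0 -c-> q0 -d-> q2 -d-> q1
End state q1 is not accepting.

No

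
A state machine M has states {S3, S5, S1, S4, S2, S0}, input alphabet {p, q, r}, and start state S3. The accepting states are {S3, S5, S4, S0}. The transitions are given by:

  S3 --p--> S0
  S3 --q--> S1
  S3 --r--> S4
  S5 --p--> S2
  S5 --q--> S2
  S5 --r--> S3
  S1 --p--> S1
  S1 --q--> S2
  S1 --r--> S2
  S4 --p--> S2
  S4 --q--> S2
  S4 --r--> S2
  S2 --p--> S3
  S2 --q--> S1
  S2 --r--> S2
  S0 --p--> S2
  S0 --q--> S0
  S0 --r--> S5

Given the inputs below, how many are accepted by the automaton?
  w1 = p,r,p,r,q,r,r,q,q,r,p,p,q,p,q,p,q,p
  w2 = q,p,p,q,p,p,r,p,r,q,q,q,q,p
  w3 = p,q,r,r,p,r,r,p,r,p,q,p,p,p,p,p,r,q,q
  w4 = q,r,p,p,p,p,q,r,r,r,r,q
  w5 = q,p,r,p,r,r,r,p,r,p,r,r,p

3

w1: Trace: S3 -p-> S0 -r-> S5 -p-> S2 -r-> S2 -q-> S1 -r-> S2 -r-> S2 -q-> S1 -q-> S2 -r-> S2 -p-> S3 -p-> S0 -q-> S0 -p-> S2 -q-> S1 -p-> S1 -q-> S2 -p-> S3  → end S3, accepted
w2: Trace: S3 -q-> S1 -p-> S1 -p-> S1 -q-> S2 -p-> S3 -p-> S0 -r-> S5 -p-> S2 -r-> S2 -q-> S1 -q-> S2 -q-> S1 -q-> S2 -p-> S3  → end S3, accepted
w3: Trace: S3 -p-> S0 -q-> S0 -r-> S5 -r-> S3 -p-> S0 -r-> S5 -r-> S3 -p-> S0 -r-> S5 -p-> S2 -q-> S1 -p-> S1 -p-> S1 -p-> S1 -p-> S1 -p-> S1 -r-> S2 -q-> S1 -q-> S2  → end S2, rejected
w4: Trace: S3 -q-> S1 -r-> S2 -p-> S3 -p-> S0 -p-> S2 -p-> S3 -q-> S1 -r-> S2 -r-> S2 -r-> S2 -r-> S2 -q-> S1  → end S1, rejected
w5: Trace: S3 -q-> S1 -p-> S1 -r-> S2 -p-> S3 -r-> S4 -r-> S2 -r-> S2 -p-> S3 -r-> S4 -p-> S2 -r-> S2 -r-> S2 -p-> S3  → end S3, accepted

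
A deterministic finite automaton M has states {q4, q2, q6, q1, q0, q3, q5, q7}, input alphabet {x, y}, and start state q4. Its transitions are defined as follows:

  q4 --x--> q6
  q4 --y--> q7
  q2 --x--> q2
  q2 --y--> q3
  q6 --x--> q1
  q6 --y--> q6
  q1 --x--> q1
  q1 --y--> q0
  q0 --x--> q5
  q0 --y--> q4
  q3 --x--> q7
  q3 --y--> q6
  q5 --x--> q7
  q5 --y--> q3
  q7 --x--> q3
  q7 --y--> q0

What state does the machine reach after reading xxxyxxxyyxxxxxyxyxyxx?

Trace: q4 -x-> q6 -x-> q1 -x-> q1 -y-> q0 -x-> q5 -x-> q7 -x-> q3 -y-> q6 -y-> q6 -x-> q1 -x-> q1 -x-> q1 -x-> q1 -x-> q1 -y-> q0 -x-> q5 -y-> q3 -x-> q7 -y-> q0 -x-> q5 -x-> q7

q7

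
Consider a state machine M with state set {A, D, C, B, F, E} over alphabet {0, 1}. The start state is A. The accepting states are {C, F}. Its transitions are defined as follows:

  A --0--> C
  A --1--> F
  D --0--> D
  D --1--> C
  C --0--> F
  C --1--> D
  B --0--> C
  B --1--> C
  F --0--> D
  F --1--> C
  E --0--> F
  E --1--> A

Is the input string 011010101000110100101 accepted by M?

start at A
read '0': A → C
read '1': C → D
read '1': D → C
read '0': C → F
read '1': F → C
read '0': C → F
read '1': F → C
read '0': C → F
read '1': F → C
read '0': C → F
read '0': F → D
read '0': D → D
read '1': D → C
read '1': C → D
read '0': D → D
read '1': D → C
read '0': C → F
read '0': F → D
read '1': D → C
read '0': C → F
read '1': F → C
End state C is accepting.

Yes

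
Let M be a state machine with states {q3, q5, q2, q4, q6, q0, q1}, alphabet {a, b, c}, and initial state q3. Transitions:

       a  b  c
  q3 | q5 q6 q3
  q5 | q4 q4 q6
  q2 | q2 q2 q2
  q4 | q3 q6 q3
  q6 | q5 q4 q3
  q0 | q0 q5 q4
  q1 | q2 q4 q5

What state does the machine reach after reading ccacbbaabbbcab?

q4

Trace: q3 -c-> q3 -c-> q3 -a-> q5 -c-> q6 -b-> q4 -b-> q6 -a-> q5 -a-> q4 -b-> q6 -b-> q4 -b-> q6 -c-> q3 -a-> q5 -b-> q4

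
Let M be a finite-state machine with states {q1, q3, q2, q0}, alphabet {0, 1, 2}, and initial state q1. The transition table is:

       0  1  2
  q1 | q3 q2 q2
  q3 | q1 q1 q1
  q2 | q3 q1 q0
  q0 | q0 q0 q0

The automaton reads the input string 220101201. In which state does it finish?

q0

q1 → q2 → q0 → q0 → q0 → q0 → q0 → q0 → q0 → q0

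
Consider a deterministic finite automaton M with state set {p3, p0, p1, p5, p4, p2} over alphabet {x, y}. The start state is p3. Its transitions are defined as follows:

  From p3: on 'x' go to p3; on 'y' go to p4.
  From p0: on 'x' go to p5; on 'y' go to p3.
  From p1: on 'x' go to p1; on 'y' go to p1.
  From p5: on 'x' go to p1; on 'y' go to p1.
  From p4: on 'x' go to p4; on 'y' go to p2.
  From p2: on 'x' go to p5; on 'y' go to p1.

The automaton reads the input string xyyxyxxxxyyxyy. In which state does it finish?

p1

start at p3
read 'x': p3 → p3
read 'y': p3 → p4
read 'y': p4 → p2
read 'x': p2 → p5
read 'y': p5 → p1
read 'x': p1 → p1
read 'x': p1 → p1
read 'x': p1 → p1
read 'x': p1 → p1
read 'y': p1 → p1
read 'y': p1 → p1
read 'x': p1 → p1
read 'y': p1 → p1
read 'y': p1 → p1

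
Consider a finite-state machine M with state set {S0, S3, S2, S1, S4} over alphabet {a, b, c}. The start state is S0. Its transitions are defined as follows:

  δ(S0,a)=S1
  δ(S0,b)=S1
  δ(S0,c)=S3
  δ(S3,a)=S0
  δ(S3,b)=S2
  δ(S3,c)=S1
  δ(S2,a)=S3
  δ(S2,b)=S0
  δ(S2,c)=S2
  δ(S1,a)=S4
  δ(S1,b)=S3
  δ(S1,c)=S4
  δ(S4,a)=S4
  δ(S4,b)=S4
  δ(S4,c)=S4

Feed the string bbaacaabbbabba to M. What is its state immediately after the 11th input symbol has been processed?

S0 → S1 → S3 → S0 → S1 → S4 → S4 → S4 → S4 → S4 → S4 → S4
After 11 symbols: S4.

S4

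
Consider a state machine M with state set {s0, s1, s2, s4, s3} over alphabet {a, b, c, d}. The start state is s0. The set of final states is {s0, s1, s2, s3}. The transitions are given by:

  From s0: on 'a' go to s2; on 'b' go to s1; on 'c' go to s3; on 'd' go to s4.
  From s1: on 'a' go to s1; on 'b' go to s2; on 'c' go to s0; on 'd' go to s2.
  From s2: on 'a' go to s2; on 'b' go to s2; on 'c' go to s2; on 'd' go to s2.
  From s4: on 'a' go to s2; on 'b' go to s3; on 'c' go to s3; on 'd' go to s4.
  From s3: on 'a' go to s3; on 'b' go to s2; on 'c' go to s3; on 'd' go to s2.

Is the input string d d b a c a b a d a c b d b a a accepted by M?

Trace: s0 -d-> s4 -d-> s4 -b-> s3 -a-> s3 -c-> s3 -a-> s3 -b-> s2 -a-> s2 -d-> s2 -a-> s2 -c-> s2 -b-> s2 -d-> s2 -b-> s2 -a-> s2 -a-> s2
End state s2 is accepting.

Yes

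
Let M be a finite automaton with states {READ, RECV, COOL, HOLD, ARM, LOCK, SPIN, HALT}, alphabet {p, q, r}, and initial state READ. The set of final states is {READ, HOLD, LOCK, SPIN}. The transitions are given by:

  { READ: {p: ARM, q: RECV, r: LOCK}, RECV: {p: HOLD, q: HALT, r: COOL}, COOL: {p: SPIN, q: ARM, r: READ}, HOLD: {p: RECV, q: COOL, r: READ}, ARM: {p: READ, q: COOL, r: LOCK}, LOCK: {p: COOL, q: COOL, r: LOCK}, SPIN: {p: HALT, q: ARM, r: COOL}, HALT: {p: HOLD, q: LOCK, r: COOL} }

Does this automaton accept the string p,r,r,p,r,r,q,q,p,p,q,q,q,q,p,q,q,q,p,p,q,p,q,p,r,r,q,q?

Trace: READ -p-> ARM -r-> LOCK -r-> LOCK -p-> COOL -r-> READ -r-> LOCK -q-> COOL -q-> ARM -p-> READ -p-> ARM -q-> COOL -q-> ARM -q-> COOL -q-> ARM -p-> READ -q-> RECV -q-> HALT -q-> LOCK -p-> COOL -p-> SPIN -q-> ARM -p-> READ -q-> RECV -p-> HOLD -r-> READ -r-> LOCK -q-> COOL -q-> ARM
End state ARM is not accepting.

No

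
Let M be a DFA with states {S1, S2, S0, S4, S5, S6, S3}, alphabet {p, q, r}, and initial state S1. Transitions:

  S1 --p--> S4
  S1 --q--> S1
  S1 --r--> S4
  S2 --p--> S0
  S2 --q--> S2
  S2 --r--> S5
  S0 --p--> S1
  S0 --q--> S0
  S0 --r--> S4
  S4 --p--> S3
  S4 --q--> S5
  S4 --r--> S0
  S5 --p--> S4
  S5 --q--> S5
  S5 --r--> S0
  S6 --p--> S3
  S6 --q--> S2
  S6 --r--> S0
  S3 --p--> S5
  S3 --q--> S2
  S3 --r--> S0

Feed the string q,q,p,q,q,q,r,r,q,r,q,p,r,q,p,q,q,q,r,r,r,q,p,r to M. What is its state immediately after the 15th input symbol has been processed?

S1 → S1 → S1 → S4 → S5 → S5 → S5 → S0 → S4 → S5 → S0 → S0 → S1 → S4 → S5 → S4
After 15 symbols: S4.

S4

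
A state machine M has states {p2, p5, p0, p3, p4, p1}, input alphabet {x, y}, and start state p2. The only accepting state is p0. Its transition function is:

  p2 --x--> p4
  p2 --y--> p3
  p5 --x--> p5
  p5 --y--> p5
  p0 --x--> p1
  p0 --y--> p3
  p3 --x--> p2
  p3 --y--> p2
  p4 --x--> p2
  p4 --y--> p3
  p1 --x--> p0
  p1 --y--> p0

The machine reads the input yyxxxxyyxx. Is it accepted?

Trace: p2 -y-> p3 -y-> p2 -x-> p4 -x-> p2 -x-> p4 -x-> p2 -y-> p3 -y-> p2 -x-> p4 -x-> p2
End state p2 is not accepting.

No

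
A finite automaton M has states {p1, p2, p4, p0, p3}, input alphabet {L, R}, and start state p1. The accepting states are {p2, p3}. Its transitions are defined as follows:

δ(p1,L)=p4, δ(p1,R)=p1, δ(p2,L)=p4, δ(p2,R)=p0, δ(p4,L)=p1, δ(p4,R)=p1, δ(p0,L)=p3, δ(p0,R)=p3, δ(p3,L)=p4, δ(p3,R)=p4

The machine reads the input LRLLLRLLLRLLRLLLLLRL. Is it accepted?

No

start at p1
read 'L': p1 → p4
read 'R': p4 → p1
read 'L': p1 → p4
read 'L': p4 → p1
read 'L': p1 → p4
read 'R': p4 → p1
read 'L': p1 → p4
read 'L': p4 → p1
read 'L': p1 → p4
read 'R': p4 → p1
read 'L': p1 → p4
read 'L': p4 → p1
read 'R': p1 → p1
read 'L': p1 → p4
read 'L': p4 → p1
read 'L': p1 → p4
read 'L': p4 → p1
read 'L': p1 → p4
read 'R': p4 → p1
read 'L': p1 → p4
End state p4 is not accepting.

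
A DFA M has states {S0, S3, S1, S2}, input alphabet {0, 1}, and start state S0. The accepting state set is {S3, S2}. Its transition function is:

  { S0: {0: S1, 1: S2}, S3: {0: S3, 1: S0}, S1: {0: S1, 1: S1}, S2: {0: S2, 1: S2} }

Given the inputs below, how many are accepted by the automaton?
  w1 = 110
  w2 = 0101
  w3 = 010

1

w1: Trace: S0 -1-> S2 -1-> S2 -0-> S2  → end S2, accepted
w2: Trace: S0 -0-> S1 -1-> S1 -0-> S1 -1-> S1  → end S1, rejected
w3: Trace: S0 -0-> S1 -1-> S1 -0-> S1  → end S1, rejected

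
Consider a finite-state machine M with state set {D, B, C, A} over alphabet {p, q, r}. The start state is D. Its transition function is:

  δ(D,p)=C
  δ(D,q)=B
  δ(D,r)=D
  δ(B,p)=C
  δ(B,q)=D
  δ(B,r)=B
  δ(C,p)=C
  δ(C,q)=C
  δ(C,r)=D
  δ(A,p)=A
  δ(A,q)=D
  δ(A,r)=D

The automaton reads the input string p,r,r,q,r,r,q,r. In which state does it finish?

D

Trace: D -p-> C -r-> D -r-> D -q-> B -r-> B -r-> B -q-> D -r-> D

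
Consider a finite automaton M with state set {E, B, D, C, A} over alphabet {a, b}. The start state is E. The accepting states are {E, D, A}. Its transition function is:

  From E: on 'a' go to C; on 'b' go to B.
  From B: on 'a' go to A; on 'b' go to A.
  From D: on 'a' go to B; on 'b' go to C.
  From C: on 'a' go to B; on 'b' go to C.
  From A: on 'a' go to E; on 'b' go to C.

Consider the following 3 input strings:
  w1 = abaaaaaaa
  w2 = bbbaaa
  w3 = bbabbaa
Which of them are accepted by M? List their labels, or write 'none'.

w1:
  start at E
  read 'a': E → C
  read 'b': C → C
  read 'a': C → B
  read 'a': B → A
  read 'a': A → E
  read 'a': E → C
  read 'a': C → B
  read 'a': B → A
  read 'a': A → E
  end E, accepted
w2:
  start at E
  read 'b': E → B
  read 'b': B → A
  read 'b': A → C
  read 'a': C → B
  read 'a': B → A
  read 'a': A → E
  end E, accepted
w3:
  start at E
  read 'b': E → B
  read 'b': B → A
  read 'a': A → E
  read 'b': E → B
  read 'b': B → A
  read 'a': A → E
  read 'a': E → C
  end C, rejected

w1, w2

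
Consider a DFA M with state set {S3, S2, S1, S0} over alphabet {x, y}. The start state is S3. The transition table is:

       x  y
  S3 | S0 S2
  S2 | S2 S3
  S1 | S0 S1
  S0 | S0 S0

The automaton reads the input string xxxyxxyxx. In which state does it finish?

S0

start at S3
read 'x': S3 → S0
read 'x': S0 → S0
read 'x': S0 → S0
read 'y': S0 → S0
read 'x': S0 → S0
read 'x': S0 → S0
read 'y': S0 → S0
read 'x': S0 → S0
read 'x': S0 → S0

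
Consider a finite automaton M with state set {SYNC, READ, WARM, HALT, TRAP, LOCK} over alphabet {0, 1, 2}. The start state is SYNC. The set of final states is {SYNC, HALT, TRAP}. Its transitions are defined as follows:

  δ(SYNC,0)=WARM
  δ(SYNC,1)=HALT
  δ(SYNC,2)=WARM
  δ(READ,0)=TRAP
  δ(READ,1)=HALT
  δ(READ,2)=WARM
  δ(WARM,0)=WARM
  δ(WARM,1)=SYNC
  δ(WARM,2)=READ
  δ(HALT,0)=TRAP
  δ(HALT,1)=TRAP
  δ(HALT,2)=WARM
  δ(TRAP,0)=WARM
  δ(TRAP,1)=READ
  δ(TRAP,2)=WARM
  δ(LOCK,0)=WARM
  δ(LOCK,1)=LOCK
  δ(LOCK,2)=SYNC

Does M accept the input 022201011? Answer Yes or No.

Yes

start at SYNC
read '0': SYNC → WARM
read '2': WARM → READ
read '2': READ → WARM
read '2': WARM → READ
read '0': READ → TRAP
read '1': TRAP → READ
read '0': READ → TRAP
read '1': TRAP → READ
read '1': READ → HALT
End state HALT is accepting.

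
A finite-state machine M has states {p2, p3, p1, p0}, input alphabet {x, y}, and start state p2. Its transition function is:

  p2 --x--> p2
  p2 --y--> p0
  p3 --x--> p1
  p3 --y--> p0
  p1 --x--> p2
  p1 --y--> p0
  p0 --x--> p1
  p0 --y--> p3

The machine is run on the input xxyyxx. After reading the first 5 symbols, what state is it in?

p1

p2 → p2 → p2 → p0 → p3 → p1
After 5 symbols: p1.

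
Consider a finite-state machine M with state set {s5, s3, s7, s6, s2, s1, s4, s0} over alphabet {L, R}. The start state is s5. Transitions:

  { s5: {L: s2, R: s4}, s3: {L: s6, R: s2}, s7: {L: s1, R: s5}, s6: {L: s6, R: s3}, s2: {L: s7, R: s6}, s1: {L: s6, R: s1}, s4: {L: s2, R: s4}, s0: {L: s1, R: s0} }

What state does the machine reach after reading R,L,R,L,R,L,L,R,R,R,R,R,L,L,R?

s5 → s4 → s2 → s6 → s6 → s3 → s6 → s6 → s3 → s2 → s6 → s3 → s2 → s7 → s1 → s1

s1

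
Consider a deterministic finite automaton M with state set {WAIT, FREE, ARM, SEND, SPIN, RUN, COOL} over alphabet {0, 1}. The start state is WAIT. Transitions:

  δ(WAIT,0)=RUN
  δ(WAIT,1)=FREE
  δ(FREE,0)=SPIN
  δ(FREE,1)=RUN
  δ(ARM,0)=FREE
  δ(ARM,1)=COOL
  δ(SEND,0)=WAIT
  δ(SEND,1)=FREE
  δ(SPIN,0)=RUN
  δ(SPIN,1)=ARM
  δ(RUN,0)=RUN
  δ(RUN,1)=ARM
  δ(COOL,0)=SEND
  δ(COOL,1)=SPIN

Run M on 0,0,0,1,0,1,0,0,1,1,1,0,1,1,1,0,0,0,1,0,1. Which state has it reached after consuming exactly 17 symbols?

RUN

start at WAIT
read '0': WAIT → RUN
read '0': RUN → RUN
read '0': RUN → RUN
read '1': RUN → ARM
read '0': ARM → FREE
read '1': FREE → RUN
read '0': RUN → RUN
read '0': RUN → RUN
read '1': RUN → ARM
read '1': ARM → COOL
read '1': COOL → SPIN
read '0': SPIN → RUN
read '1': RUN → ARM
read '1': ARM → COOL
read '1': COOL → SPIN
read '0': SPIN → RUN
read '0': RUN → RUN
After 17 symbols: RUN.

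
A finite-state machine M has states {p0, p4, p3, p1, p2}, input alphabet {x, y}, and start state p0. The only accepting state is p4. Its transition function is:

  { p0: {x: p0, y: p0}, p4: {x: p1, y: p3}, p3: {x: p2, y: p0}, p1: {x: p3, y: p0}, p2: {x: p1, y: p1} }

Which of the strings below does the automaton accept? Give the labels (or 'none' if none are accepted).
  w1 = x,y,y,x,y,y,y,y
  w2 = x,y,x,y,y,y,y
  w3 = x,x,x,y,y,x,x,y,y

none

w1:
  start at p0
  read 'x': p0 → p0
  read 'y': p0 → p0
  read 'y': p0 → p0
  read 'x': p0 → p0
  read 'y': p0 → p0
  read 'y': p0 → p0
  read 'y': p0 → p0
  read 'y': p0 → p0
  end p0, rejected
w2:
  start at p0
  read 'x': p0 → p0
  read 'y': p0 → p0
  read 'x': p0 → p0
  read 'y': p0 → p0
  read 'y': p0 → p0
  read 'y': p0 → p0
  read 'y': p0 → p0
  end p0, rejected
w3:
  start at p0
  read 'x': p0 → p0
  read 'x': p0 → p0
  read 'x': p0 → p0
  read 'y': p0 → p0
  read 'y': p0 → p0
  read 'x': p0 → p0
  read 'x': p0 → p0
  read 'y': p0 → p0
  read 'y': p0 → p0
  end p0, rejected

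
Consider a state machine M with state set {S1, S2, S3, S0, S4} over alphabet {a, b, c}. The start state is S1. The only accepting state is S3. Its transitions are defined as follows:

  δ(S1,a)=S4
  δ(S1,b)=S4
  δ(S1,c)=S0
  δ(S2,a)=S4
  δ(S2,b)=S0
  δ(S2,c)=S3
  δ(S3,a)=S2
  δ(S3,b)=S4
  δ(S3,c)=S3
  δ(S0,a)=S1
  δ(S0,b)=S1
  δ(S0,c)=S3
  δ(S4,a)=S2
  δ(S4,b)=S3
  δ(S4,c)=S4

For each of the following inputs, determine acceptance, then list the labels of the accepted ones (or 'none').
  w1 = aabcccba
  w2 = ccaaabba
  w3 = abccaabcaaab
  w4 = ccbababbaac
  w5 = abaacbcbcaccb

none

w1: S1 → S4 → S2 → S0 → S3 → S3 → S3 → S4 → S2  → end S2, rejected
w2: S1 → S0 → S3 → S2 → S4 → S2 → S0 → S1 → S4  → end S4, rejected
w3: S1 → S4 → S3 → S3 → S3 → S2 → S4 → S3 → S3 → S2 → S4 → S2 → S0  → end S0, rejected
w4: S1 → S0 → S3 → S4 → S2 → S0 → S1 → S4 → S3 → S2 → S4 → S4  → end S4, rejected
w5: S1 → S4 → S3 → S2 → S4 → S4 → S3 → S3 → S4 → S4 → S2 → S3 → S3 → S4  → end S4, rejected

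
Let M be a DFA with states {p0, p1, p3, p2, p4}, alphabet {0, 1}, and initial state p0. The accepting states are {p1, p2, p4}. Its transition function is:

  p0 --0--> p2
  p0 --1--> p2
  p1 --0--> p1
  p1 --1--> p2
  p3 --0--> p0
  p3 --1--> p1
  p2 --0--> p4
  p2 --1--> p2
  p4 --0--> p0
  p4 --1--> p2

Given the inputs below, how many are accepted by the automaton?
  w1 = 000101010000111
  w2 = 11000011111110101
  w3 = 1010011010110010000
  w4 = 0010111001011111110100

3

w1:
  start at p0
  read '0': p0 → p2
  read '0': p2 → p4
  read '0': p4 → p0
  read '1': p0 → p2
  read '0': p2 → p4
  read '1': p4 → p2
  read '0': p2 → p4
  read '1': p4 → p2
  read '0': p2 → p4
  read '0': p4 → p0
  read '0': p0 → p2
  read '0': p2 → p4
  read '1': p4 → p2
  read '1': p2 → p2
  read '1': p2 → p2
  end p2, accepted
w2:
  start at p0
  read '1': p0 → p2
  read '1': p2 → p2
  read '0': p2 → p4
  read '0': p4 → p0
  read '0': p0 → p2
  read '0': p2 → p4
  read '1': p4 → p2
  read '1': p2 → p2
  read '1': p2 → p2
  read '1': p2 → p2
  read '1': p2 → p2
  read '1': p2 → p2
  read '1': p2 → p2
  read '0': p2 → p4
  read '1': p4 → p2
  read '0': p2 → p4
  read '1': p4 → p2
  end p2, accepted
w3:
  start at p0
  read '1': p0 → p2
  read '0': p2 → p4
  read '1': p4 → p2
  read '0': p2 → p4
  read '0': p4 → p0
  read '1': p0 → p2
  read '1': p2 → p2
  read '0': p2 → p4
  read '1': p4 → p2
  read '0': p2 → p4
  read '1': p4 → p2
  read '1': p2 → p2
  read '0': p2 → p4
  read '0': p4 → p0
  read '1': p0 → p2
  read '0': p2 → p4
  read '0': p4 → p0
  read '0': p0 → p2
  read '0': p2 → p4
  end p4, accepted
w4:
  start at p0
  read '0': p0 → p2
  read '0': p2 → p4
  read '1': p4 → p2
  read '0': p2 → p4
  read '1': p4 → p2
  read '1': p2 → p2
  read '1': p2 → p2
  read '0': p2 → p4
  read '0': p4 → p0
  read '1': p0 → p2
  read '0': p2 → p4
  read '1': p4 → p2
  read '1': p2 → p2
  read '1': p2 → p2
  read '1': p2 → p2
  read '1': p2 → p2
  read '1': p2 → p2
  read '1': p2 → p2
  read '0': p2 → p4
  read '1': p4 → p2
  read '0': p2 → p4
  read '0': p4 → p0
  end p0, rejected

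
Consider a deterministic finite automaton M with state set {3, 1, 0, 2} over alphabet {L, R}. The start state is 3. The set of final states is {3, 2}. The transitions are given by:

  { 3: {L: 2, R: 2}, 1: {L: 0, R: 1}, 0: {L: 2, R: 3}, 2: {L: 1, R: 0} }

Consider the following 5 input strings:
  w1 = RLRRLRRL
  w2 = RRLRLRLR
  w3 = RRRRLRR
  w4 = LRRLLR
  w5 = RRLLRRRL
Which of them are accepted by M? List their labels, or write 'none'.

w1:
  start at 3
  read 'R': 3 → 2
  read 'L': 2 → 1
  read 'R': 1 → 1
  read 'R': 1 → 1
  read 'L': 1 → 0
  read 'R': 0 → 3
  read 'R': 3 → 2
  read 'L': 2 → 1
  end 1, rejected
w2:
  start at 3
  read 'R': 3 → 2
  read 'R': 2 → 0
  read 'L': 0 → 2
  read 'R': 2 → 0
  read 'L': 0 → 2
  read 'R': 2 → 0
  read 'L': 0 → 2
  read 'R': 2 → 0
  end 0, rejected
w3:
  start at 3
  read 'R': 3 → 2
  read 'R': 2 → 0
  read 'R': 0 → 3
  read 'R': 3 → 2
  read 'L': 2 → 1
  read 'R': 1 → 1
  read 'R': 1 → 1
  end 1, rejected
w4:
  start at 3
  read 'L': 3 → 2
  read 'R': 2 → 0
  read 'R': 0 → 3
  read 'L': 3 → 2
  read 'L': 2 → 1
  read 'R': 1 → 1
  end 1, rejected
w5:
  start at 3
  read 'R': 3 → 2
  read 'R': 2 → 0
  read 'L': 0 → 2
  read 'L': 2 → 1
  read 'R': 1 → 1
  read 'R': 1 → 1
  read 'R': 1 → 1
  read 'L': 1 → 0
  end 0, rejected

none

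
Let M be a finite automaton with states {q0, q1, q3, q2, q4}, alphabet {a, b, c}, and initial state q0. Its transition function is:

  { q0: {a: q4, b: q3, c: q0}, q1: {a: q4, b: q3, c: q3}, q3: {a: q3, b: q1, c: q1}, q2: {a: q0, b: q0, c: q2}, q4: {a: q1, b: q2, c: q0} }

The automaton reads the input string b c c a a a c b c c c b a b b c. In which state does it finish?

q1

start at q0
read 'b': q0 → q3
read 'c': q3 → q1
read 'c': q1 → q3
read 'a': q3 → q3
read 'a': q3 → q3
read 'a': q3 → q3
read 'c': q3 → q1
read 'b': q1 → q3
read 'c': q3 → q1
read 'c': q1 → q3
read 'c': q3 → q1
read 'b': q1 → q3
read 'a': q3 → q3
read 'b': q3 → q1
read 'b': q1 → q3
read 'c': q3 → q1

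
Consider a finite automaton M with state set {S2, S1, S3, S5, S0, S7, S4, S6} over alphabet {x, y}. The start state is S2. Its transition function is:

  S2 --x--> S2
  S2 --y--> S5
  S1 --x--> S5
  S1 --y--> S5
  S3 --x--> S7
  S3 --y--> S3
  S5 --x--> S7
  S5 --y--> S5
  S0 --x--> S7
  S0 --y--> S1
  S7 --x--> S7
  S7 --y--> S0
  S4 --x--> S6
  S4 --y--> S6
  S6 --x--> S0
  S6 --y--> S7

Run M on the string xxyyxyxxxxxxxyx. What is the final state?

Trace: S2 -x-> S2 -x-> S2 -y-> S5 -y-> S5 -x-> S7 -y-> S0 -x-> S7 -x-> S7 -x-> S7 -x-> S7 -x-> S7 -x-> S7 -x-> S7 -y-> S0 -x-> S7

S7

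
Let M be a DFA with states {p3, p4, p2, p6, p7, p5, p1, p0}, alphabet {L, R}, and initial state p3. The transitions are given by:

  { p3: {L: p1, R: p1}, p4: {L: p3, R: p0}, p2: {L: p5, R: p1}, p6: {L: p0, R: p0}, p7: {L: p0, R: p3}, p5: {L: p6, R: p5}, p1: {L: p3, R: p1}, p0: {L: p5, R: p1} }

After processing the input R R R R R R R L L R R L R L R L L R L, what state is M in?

start at p3
read 'R': p3 → p1
read 'R': p1 → p1
read 'R': p1 → p1
read 'R': p1 → p1
read 'R': p1 → p1
read 'R': p1 → p1
read 'R': p1 → p1
read 'L': p1 → p3
read 'L': p3 → p1
read 'R': p1 → p1
read 'R': p1 → p1
read 'L': p1 → p3
read 'R': p3 → p1
read 'L': p1 → p3
read 'R': p3 → p1
read 'L': p1 → p3
read 'L': p3 → p1
read 'R': p1 → p1
read 'L': p1 → p3

p3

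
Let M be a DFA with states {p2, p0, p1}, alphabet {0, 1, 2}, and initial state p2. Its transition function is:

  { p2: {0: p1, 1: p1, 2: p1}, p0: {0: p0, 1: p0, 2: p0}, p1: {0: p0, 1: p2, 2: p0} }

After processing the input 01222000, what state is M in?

p0

start at p2
read '0': p2 → p1
read '1': p1 → p2
read '2': p2 → p1
read '2': p1 → p0
read '2': p0 → p0
read '0': p0 → p0
read '0': p0 → p0
read '0': p0 → p0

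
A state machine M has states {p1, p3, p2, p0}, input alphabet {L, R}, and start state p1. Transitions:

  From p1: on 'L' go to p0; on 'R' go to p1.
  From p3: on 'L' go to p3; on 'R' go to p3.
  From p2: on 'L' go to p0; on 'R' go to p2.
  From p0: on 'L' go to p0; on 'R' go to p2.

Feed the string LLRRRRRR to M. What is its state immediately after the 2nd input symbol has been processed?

p0

start at p1
read 'L': p1 → p0
read 'L': p0 → p0
After 2 symbols: p0.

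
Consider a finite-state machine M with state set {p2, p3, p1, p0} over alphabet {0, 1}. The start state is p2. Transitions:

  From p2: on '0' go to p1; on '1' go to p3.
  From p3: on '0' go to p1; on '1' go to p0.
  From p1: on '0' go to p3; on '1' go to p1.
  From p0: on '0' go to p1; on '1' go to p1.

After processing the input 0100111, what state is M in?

start at p2
read '0': p2 → p1
read '1': p1 → p1
read '0': p1 → p3
read '0': p3 → p1
read '1': p1 → p1
read '1': p1 → p1
read '1': p1 → p1

p1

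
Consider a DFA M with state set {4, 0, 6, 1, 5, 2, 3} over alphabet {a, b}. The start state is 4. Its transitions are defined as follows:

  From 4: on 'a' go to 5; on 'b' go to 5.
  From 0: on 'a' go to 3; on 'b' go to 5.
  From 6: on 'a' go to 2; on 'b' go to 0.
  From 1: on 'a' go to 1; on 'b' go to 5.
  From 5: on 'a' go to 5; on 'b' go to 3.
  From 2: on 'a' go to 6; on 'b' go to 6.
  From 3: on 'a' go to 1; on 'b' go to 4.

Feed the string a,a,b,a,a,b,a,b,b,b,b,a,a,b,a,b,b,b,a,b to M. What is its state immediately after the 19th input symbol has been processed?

Trace: 4 -a-> 5 -a-> 5 -b-> 3 -a-> 1 -a-> 1 -b-> 5 -a-> 5 -b-> 3 -b-> 4 -b-> 5 -b-> 3 -a-> 1 -a-> 1 -b-> 5 -a-> 5 -b-> 3 -b-> 4 -b-> 5 -a-> 5
After 19 symbols: 5.

5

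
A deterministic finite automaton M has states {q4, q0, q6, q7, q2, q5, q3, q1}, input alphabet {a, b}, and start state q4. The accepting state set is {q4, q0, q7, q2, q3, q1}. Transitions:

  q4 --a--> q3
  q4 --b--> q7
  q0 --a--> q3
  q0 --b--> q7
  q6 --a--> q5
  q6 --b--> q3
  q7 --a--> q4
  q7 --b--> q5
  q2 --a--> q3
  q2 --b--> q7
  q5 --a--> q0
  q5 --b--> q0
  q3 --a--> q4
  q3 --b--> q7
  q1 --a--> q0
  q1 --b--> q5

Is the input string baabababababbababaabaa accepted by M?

Yes

q4 → q7 → q4 → q3 → q7 → q4 → q7 → q4 → q7 → q4 → q7 → q4 → q7 → q5 → q0 → q7 → q4 → q7 → q4 → q3 → q7 → q4 → q3
End state q3 is accepting.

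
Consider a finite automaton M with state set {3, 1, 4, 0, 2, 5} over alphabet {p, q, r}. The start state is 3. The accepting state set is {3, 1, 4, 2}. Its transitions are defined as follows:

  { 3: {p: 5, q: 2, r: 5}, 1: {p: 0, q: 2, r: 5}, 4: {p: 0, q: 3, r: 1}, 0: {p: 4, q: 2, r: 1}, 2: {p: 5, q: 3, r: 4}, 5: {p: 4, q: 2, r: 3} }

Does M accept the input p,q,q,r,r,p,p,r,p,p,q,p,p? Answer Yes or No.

3 → 5 → 2 → 3 → 5 → 3 → 5 → 4 → 1 → 0 → 4 → 3 → 5 → 4
End state 4 is accepting.

Yes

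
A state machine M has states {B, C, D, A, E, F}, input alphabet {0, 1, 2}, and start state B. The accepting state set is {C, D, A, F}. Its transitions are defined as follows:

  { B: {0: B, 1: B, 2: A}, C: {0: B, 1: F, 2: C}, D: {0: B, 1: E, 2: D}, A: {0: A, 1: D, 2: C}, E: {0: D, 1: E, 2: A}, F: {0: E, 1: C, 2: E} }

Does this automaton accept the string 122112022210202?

Trace: B -1-> B -2-> A -2-> C -1-> F -1-> C -2-> C -0-> B -2-> A -2-> C -2-> C -1-> F -0-> E -2-> A -0-> A -2-> C
End state C is accepting.

Yes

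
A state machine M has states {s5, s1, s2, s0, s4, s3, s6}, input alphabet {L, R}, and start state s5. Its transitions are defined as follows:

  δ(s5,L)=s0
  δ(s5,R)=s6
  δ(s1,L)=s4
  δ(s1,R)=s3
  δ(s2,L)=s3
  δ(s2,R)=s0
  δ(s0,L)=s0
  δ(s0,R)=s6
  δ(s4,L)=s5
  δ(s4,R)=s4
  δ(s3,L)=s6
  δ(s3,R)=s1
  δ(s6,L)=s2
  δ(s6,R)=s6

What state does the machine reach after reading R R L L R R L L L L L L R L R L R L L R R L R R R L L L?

s6

Trace: s5 -R-> s6 -R-> s6 -L-> s2 -L-> s3 -R-> s1 -R-> s3 -L-> s6 -L-> s2 -L-> s3 -L-> s6 -L-> s2 -L-> s3 -R-> s1 -L-> s4 -R-> s4 -L-> s5 -R-> s6 -L-> s2 -L-> s3 -R-> s1 -R-> s3 -L-> s6 -R-> s6 -R-> s6 -R-> s6 -L-> s2 -L-> s3 -L-> s6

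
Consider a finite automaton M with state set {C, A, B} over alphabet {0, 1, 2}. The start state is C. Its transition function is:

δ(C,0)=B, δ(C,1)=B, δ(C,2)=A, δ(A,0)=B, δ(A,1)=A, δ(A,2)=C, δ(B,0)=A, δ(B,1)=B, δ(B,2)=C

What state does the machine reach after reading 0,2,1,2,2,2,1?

C → B → C → B → C → A → C → B

B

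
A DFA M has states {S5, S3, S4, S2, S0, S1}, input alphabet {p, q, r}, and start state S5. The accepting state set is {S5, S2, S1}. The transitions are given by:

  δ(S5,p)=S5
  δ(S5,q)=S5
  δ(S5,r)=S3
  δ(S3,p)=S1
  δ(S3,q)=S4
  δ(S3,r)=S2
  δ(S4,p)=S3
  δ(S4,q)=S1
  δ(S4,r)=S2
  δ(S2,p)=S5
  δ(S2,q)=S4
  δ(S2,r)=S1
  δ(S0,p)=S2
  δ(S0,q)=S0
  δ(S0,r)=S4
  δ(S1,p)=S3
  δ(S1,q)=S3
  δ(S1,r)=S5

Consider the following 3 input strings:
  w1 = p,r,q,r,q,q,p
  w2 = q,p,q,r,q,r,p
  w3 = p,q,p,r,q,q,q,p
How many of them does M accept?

2

w1: Trace: S5 -p-> S5 -r-> S3 -q-> S4 -r-> S2 -q-> S4 -q-> S1 -p-> S3  → end S3, rejected
w2: Trace: S5 -q-> S5 -p-> S5 -q-> S5 -r-> S3 -q-> S4 -r-> S2 -p-> S5  → end S5, accepted
w3: Trace: S5 -p-> S5 -q-> S5 -p-> S5 -r-> S3 -q-> S4 -q-> S1 -q-> S3 -p-> S1  → end S1, accepted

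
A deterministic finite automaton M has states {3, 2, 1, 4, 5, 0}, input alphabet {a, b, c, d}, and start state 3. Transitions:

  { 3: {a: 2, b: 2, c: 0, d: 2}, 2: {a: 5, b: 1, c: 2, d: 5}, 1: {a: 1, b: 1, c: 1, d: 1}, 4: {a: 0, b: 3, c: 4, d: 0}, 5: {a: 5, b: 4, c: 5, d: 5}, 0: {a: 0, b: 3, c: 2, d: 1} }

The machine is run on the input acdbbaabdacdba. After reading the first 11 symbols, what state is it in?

2

3 → 2 → 2 → 5 → 4 → 3 → 2 → 5 → 4 → 0 → 0 → 2
After 11 symbols: 2.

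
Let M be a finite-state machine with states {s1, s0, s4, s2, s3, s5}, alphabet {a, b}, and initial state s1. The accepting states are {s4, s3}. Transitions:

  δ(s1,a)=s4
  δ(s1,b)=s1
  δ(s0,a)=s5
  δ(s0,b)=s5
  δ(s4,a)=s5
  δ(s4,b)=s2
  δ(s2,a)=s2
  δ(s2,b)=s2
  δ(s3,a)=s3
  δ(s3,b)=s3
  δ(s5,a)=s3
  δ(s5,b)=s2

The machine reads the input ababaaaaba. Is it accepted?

s1 → s4 → s2 → s2 → s2 → s2 → s2 → s2 → s2 → s2 → s2
End state s2 is not accepting.

No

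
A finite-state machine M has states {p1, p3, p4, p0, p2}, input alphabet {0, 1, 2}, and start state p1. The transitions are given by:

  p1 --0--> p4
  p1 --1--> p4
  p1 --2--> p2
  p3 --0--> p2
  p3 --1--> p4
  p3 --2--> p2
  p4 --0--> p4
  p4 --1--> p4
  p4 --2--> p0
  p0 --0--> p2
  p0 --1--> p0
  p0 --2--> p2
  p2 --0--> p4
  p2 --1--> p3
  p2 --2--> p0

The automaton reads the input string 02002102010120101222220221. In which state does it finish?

p3

p1 → p4 → p0 → p2 → p4 → p0 → p0 → p2 → p0 → p2 → p3 → p2 → p3 → p2 → p4 → p4 → p4 → p4 → p0 → p2 → p0 → p2 → p0 → p2 → p0 → p2 → p3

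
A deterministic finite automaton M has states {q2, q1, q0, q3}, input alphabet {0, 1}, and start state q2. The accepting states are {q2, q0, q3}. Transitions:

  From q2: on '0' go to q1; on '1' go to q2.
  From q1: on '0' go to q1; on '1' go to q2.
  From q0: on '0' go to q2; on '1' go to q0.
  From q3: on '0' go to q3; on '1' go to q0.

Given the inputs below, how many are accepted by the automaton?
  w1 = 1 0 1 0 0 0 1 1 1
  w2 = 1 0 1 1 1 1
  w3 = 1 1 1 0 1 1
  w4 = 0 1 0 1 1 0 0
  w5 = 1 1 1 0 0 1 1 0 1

4

w1: q2 → q2 → q1 → q2 → q1 → q1 → q1 → q2 → q2 → q2  → end q2, accepted
w2: q2 → q2 → q1 → q2 → q2 → q2 → q2  → end q2, accepted
w3: q2 → q2 → q2 → q2 → q1 → q2 → q2  → end q2, accepted
w4: q2 → q1 → q2 → q1 → q2 → q2 → q1 → q1  → end q1, rejected
w5: q2 → q2 → q2 → q2 → q1 → q1 → q2 → q2 → q1 → q2  → end q2, accepted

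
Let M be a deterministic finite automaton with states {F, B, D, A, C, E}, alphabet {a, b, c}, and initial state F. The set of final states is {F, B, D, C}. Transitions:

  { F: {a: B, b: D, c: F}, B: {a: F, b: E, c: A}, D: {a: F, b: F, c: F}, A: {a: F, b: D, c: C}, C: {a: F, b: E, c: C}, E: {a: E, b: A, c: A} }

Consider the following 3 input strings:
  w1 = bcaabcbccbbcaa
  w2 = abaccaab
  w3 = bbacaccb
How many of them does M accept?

2

w1:
  start at F
  read 'b': F → D
  read 'c': D → F
  read 'a': F → B
  read 'a': B → F
  read 'b': F → D
  read 'c': D → F
  read 'b': F → D
  read 'c': D → F
  read 'c': F → F
  read 'b': F → D
  read 'b': D → F
  read 'c': F → F
  read 'a': F → B
  read 'a': B → F
  end F, accepted
w2:
  start at F
  read 'a': F → B
  read 'b': B → E
  read 'a': E → E
  read 'c': E → A
  read 'c': A → C
  read 'a': C → F
  read 'a': F → B
  read 'b': B → E
  end E, rejected
w3:
  start at F
  read 'b': F → D
  read 'b': D → F
  read 'a': F → B
  read 'c': B → A
  read 'a': A → F
  read 'c': F → F
  read 'c': F → F
  read 'b': F → D
  end D, accepted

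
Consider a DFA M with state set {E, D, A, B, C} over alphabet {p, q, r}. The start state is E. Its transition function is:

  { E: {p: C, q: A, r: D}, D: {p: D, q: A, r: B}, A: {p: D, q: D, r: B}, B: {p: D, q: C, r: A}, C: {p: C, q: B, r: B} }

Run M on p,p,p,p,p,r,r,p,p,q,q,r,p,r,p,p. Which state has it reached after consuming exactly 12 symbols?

Trace: E -p-> C -p-> C -p-> C -p-> C -p-> C -r-> B -r-> A -p-> D -p-> D -q-> A -q-> D -r-> B
After 12 symbols: B.

B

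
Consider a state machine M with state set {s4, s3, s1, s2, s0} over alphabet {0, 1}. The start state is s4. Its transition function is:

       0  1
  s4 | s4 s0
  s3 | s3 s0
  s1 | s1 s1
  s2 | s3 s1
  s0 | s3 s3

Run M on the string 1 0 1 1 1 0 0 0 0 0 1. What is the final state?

s0

Trace: s4 -1-> s0 -0-> s3 -1-> s0 -1-> s3 -1-> s0 -0-> s3 -0-> s3 -0-> s3 -0-> s3 -0-> s3 -1-> s0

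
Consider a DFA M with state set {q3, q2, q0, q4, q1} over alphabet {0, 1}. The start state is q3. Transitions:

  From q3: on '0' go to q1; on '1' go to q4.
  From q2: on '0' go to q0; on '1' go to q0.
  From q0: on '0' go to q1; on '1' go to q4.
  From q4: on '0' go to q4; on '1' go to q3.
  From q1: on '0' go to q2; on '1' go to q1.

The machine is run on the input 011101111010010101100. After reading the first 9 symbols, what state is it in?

q4

start at q3
read '0': q3 → q1
read '1': q1 → q1
read '1': q1 → q1
read '1': q1 → q1
read '0': q1 → q2
read '1': q2 → q0
read '1': q0 → q4
read '1': q4 → q3
read '1': q3 → q4
After 9 symbols: q4.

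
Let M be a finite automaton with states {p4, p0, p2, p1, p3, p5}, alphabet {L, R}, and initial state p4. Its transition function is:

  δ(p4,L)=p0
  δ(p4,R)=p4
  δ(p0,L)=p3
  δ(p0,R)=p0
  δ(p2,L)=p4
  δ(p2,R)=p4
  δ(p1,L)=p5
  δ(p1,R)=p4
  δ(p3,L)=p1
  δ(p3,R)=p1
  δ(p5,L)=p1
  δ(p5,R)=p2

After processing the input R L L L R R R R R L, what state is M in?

start at p4
read 'R': p4 → p4
read 'L': p4 → p0
read 'L': p0 → p3
read 'L': p3 → p1
read 'R': p1 → p4
read 'R': p4 → p4
read 'R': p4 → p4
read 'R': p4 → p4
read 'R': p4 → p4
read 'L': p4 → p0

p0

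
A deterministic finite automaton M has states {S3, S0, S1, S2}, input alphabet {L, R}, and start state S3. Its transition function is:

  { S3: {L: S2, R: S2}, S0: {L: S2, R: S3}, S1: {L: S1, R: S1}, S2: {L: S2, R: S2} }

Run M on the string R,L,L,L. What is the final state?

S3 → S2 → S2 → S2 → S2

S2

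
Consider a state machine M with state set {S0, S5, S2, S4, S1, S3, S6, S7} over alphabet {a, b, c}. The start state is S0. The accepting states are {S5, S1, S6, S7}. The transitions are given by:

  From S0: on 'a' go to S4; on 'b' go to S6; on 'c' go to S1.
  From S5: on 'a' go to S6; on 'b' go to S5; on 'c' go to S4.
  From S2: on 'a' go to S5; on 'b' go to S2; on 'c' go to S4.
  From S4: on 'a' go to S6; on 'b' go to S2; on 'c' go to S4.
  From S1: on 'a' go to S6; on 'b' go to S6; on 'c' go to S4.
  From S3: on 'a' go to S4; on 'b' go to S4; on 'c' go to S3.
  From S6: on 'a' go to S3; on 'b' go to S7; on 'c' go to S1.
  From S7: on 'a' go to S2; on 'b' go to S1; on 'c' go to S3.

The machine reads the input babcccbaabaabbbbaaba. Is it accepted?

Yes

start at S0
read 'b': S0 → S6
read 'a': S6 → S3
read 'b': S3 → S4
read 'c': S4 → S4
read 'c': S4 → S4
read 'c': S4 → S4
read 'b': S4 → S2
read 'a': S2 → S5
read 'a': S5 → S6
read 'b': S6 → S7
read 'a': S7 → S2
read 'a': S2 → S5
read 'b': S5 → S5
read 'b': S5 → S5
read 'b': S5 → S5
read 'b': S5 → S5
read 'a': S5 → S6
read 'a': S6 → S3
read 'b': S3 → S4
read 'a': S4 → S6
End state S6 is accepting.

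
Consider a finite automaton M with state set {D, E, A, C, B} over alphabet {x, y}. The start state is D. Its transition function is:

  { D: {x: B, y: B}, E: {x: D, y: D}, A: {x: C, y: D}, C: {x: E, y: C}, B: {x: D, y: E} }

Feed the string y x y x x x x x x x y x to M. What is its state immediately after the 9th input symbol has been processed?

D → B → D → B → D → B → D → B → D → B
After 9 symbols: B.

B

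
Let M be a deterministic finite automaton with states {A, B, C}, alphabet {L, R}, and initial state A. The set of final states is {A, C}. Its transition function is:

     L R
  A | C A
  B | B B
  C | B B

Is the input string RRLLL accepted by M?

No

Trace: A -R-> A -R-> A -L-> C -L-> B -L-> B
End state B is not accepting.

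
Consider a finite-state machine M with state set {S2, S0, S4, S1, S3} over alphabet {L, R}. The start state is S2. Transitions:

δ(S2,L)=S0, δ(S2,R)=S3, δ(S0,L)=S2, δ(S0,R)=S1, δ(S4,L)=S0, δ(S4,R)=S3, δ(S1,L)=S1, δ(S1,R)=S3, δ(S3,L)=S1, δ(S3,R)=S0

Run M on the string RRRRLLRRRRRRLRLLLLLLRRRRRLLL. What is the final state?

start at S2
read 'R': S2 → S3
read 'R': S3 → S0
read 'R': S0 → S1
read 'R': S1 → S3
read 'L': S3 → S1
read 'L': S1 → S1
read 'R': S1 → S3
read 'R': S3 → S0
read 'R': S0 → S1
read 'R': S1 → S3
read 'R': S3 → S0
read 'R': S0 → S1
read 'L': S1 → S1
read 'R': S1 → S3
read 'L': S3 → S1
read 'L': S1 → S1
read 'L': S1 → S1
read 'L': S1 → S1
read 'L': S1 → S1
read 'L': S1 → S1
read 'R': S1 → S3
read 'R': S3 → S0
read 'R': S0 → S1
read 'R': S1 → S3
read 'R': S3 → S0
read 'L': S0 → S2
read 'L': S2 → S0
read 'L': S0 → S2

S2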